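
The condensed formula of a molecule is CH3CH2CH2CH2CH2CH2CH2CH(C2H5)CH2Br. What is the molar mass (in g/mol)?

235.21 g/mol

Atom tally by fragment:
  CH3 → C:1 H:3
  CH2 → C:1 H:2
  CH2 → C:1 H:2
  CH2 → C:1 H:2
  CH2 → C:1 H:2
  CH2 → C:1 H:2
  CH2 → C:1 H:2
  CH(C2H5) → C:3 H:6
  CH2Br → C:1 H:2 Br:1
Element totals:
  C: 11
  H: 23
  Br: 1
Molecular formula: C11H23Br.
  M = 11(12.011) + 23(1.008) + 79.904
    = 132.121 + 23.184 + 79.904 = 235.209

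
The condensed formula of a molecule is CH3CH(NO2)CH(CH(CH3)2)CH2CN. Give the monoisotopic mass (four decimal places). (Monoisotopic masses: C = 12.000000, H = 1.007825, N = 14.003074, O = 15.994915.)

170.1055

Atom tally by fragment:
  CH3 → C:1 H:3
  CH(NO2) → C:1 H:1 N:1 O:2
  CH(CH(CH3)2) → C:4 H:8
  CH2CN → C:2 H:2 N:1
Element totals:
  C: 8
  H: 14
  N: 2
  O: 2
Molecular formula: C8H14N2O2.
  M = 8(12.0) + 14(1.007825) + 2(14.003074) + 2(15.994915)
    = 96.000000 + 14.109550 + 28.006148 + 31.989830 = 170.105528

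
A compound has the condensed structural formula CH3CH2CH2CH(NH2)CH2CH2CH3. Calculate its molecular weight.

115.22 g/mol

Atom tally by fragment:
  CH3 → C:1 H:3
  CH2 → C:1 H:2
  CH2 → C:1 H:2
  CH(NH2) → C:1 H:3 N:1
  CH2 → C:1 H:2
  CH2 → C:1 H:2
  CH3 → C:1 H:3
Element totals:
  C: 7
  H: 17
  N: 1
Molecular formula: C7H17N.
  M = 7(12.011) + 17(1.008) + 14.007
    = 84.077 + 17.136 + 14.007 = 115.220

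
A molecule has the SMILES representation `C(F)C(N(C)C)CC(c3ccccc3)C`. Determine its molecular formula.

Atom tally by fragment:
  FCH2 → C:1 H:2 F:1
  CH(N(CH3)2) → C:3 H:7 N:1
  CH2 → C:1 H:2
  CH(C6H5) → C:7 H:6
  CH3 → C:1 H:3
Element totals:
  C: 13
  H: 20
  F: 1
  N: 1

C13H20FN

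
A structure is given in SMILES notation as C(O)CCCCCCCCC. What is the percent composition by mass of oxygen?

10.11%

Atom tally by fragment:
  HOCH2 → C:1 H:3 O:1
  CH2 → C:1 H:2
  CH2 → C:1 H:2
  CH2 → C:1 H:2
  CH2 → C:1 H:2
  CH2 → C:1 H:2
  CH2 → C:1 H:2
  CH2 → C:1 H:2
  CH2 → C:1 H:2
  CH3 → C:1 H:3
Element totals:
  C: 10
  H: 22
  O: 1
Molecular formula: C10H22O.
Molar mass = 158.285 g/mol.
Mass from O: 1 × 15.999 = 15.999 g/mol.
%O = 15.999 / 158.285 × 100 = 10.11%.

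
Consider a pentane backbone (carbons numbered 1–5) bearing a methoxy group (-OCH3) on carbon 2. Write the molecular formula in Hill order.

C6H14O

Atom tally by fragment:
  CH3 → C:1 H:3
  CH(OCH3) → C:2 H:4 O:1
  CH2 → C:1 H:2
  CH2 → C:1 H:2
  CH3 → C:1 H:3
Element totals:
  C: 6
  H: 14
  O: 1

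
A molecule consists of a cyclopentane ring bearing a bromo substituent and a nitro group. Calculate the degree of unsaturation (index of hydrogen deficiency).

2

Atom tally by fragment:
  cyclopentane ring core → C:5 H:10
  (− 2 ring H displaced by substituents)
  + Br → Br:1
  + NO2 → N:1 O:2
Element totals:
  C: 5
  H: 8
  Br: 1
  N: 1
  O: 2
Molecular formula: C5H8BrNO2.
DoU = (2C + 2 + N − H − X) / 2 = (2·5 + 2 + 1 − 8 − 1) / 2 = 2.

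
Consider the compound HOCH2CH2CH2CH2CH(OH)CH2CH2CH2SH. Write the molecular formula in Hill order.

C8H18O2S

Element totals:
  C: 8
  H: 18
  O: 2
  S: 1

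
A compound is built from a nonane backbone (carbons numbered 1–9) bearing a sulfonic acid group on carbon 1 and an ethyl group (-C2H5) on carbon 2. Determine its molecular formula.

Atom tally by fragment:
  HO3SCH2 → C:1 H:3 S:1 O:3
  CH(C2H5) → C:3 H:6
  CH2 → C:1 H:2
  CH2 → C:1 H:2
  CH2 → C:1 H:2
  CH2 → C:1 H:2
  CH2 → C:1 H:2
  CH2 → C:1 H:2
  CH3 → C:1 H:3
Element totals:
  C: 11
  H: 24
  O: 3
  S: 1

C11H24O3S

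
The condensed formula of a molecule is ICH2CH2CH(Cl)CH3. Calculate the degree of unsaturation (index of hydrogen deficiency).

0

Atom tally by fragment:
  ICH2 → C:1 H:2 I:1
  CH2 → C:1 H:2
  CH(Cl) → C:1 H:1 Cl:1
  CH3 → C:1 H:3
Element totals:
  C: 4
  H: 8
  Cl: 1
  I: 1
Molecular formula: C4H8ClI.
DoU = (2C + 2 + N − H − X) / 2 = (2·4 + 2 + 0 − 8 − 2) / 2 = 0.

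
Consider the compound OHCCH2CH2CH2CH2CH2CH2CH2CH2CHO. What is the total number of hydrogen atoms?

Element totals:
  C: 10
  H: 18
  O: 2

18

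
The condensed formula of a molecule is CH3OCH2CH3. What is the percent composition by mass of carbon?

59.96%

Element totals:
  C: 3
  H: 8
  O: 1
Molecular formula: C3H8O.
Molar mass = 60.096 g/mol.
Mass from C: 3 × 12.011 = 36.033 g/mol.
%C = 36.033 / 60.096 × 100 = 59.96%.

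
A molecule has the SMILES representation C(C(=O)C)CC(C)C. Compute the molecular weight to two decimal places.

114.19 g/mol

Atom tally by fragment:
  CH3COCH2 → C:3 H:5 O:1
  CH2 → C:1 H:2
  CH(CH3) → C:2 H:4
  CH3 → C:1 H:3
Element totals:
  C: 7
  H: 14
  O: 1
Molecular formula: C7H14O.
  M = 7(12.011) + 14(1.008) + 15.999
    = 84.077 + 14.112 + 15.999 = 114.188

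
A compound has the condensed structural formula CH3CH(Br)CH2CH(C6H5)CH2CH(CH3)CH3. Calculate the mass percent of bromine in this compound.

29.68%

Element totals:
  C: 14
  H: 21
  Br: 1
Molecular formula: C14H21Br.
Molar mass = 269.226 g/mol.
Mass from Br: 1 × 79.904 = 79.904 g/mol.
%Br = 79.904 / 269.226 × 100 = 29.68%.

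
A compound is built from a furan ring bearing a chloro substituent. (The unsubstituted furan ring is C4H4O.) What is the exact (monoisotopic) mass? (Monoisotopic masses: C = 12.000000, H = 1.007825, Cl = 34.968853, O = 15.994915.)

Atom tally by fragment:
  furan ring core → C:4 H:4 O:1
  (− 1 ring H displaced by substituents)
  + Cl → Cl:1
Element totals:
  C: 4
  H: 3
  Cl: 1
  O: 1
Molecular formula: C4H3ClO.
  M = 4(12.0) + 3(1.007825) + 34.968853 + 15.994915
    = 48.000000 + 3.023475 + 34.968853 + 15.994915 = 101.987243

101.9872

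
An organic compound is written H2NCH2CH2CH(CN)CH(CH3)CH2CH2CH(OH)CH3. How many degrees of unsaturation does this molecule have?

Element totals:
  C: 10
  H: 20
  N: 2
  O: 1
Molecular formula: C10H20N2O.
DoU = (2C + 2 + N − H − X) / 2 = (2·10 + 2 + 2 − 20 − 0) / 2 = 2.

2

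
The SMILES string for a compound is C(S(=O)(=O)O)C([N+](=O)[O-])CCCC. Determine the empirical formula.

Atom tally by fragment:
  HO3SCH2 → C:1 H:3 S:1 O:3
  CH(NO2) → C:1 H:1 N:1 O:2
  CH2 → C:1 H:2
  CH2 → C:1 H:2
  CH2 → C:1 H:2
  CH3 → C:1 H:3
Element totals:
  C: 6
  H: 13
  N: 1
  O: 5
  S: 1
Molecular formula: C6H13NO5S.
gcd of subscripts (6, 13, 1, 5, 1) = 1, so the empirical formula equals the molecular formula.

C6H13NO5S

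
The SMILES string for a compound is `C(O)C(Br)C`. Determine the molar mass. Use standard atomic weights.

138.99 g/mol

Atom tally by fragment:
  HOCH2 → C:1 H:3 O:1
  CH(Br) → C:1 H:1 Br:1
  CH3 → C:1 H:3
Element totals:
  C: 3
  H: 7
  Br: 1
  O: 1
Molecular formula: C3H7BrO.
  M = 3(12.011) + 7(1.008) + 79.904 + 15.999
    = 36.033 + 7.056 + 79.904 + 15.999 = 138.992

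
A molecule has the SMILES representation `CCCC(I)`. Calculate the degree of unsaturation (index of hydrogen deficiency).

Atom tally by fragment:
  CH3 → C:1 H:3
  CH2 → C:1 H:2
  CH2 → C:1 H:2
  CH2I → C:1 H:2 I:1
Element totals:
  C: 4
  H: 9
  I: 1
Molecular formula: C4H9I.
DoU = (2C + 2 + N − H − X) / 2 = (2·4 + 2 + 0 − 9 − 1) / 2 = 0.

0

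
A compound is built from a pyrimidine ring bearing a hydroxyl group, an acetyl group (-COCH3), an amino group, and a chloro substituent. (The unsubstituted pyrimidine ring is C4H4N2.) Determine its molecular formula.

C6H6ClN3O2

Atom tally by fragment:
  pyrimidine ring core → C:4 H:4 N:2
  (− 4 ring H displaced by substituents)
  + OH → O:1 H:1
  + COCH3 → C:2 H:3 O:1
  + NH2 → N:1 H:2
  + Cl → Cl:1
Element totals:
  C: 6
  H: 6
  Cl: 1
  N: 3
  O: 2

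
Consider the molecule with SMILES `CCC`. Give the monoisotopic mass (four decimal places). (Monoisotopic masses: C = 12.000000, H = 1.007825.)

Atom tally by fragment:
  CH3 → C:1 H:3
  CH2 → C:1 H:2
  CH3 → C:1 H:3
Element totals:
  C: 3
  H: 8
Molecular formula: C3H8.
  M = 3(12.0) + 8(1.007825)
    = 36.000000 + 8.062600 = 44.062600

44.0626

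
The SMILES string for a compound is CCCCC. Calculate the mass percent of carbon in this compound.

Atom tally by fragment:
  CH3 → C:1 H:3
  CH2 → C:1 H:2
  CH2 → C:1 H:2
  CH2 → C:1 H:2
  CH3 → C:1 H:3
Element totals:
  C: 5
  H: 12
Molecular formula: C5H12.
Molar mass = 72.151 g/mol.
Mass from C: 5 × 12.011 = 60.055 g/mol.
%C = 60.055 / 72.151 × 100 = 83.24%.

83.24%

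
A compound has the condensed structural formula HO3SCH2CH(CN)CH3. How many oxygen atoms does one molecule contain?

3

Atom tally by fragment:
  HO3SCH2 → C:1 H:3 S:1 O:3
  CH(CN) → C:2 H:1 N:1
  CH3 → C:1 H:3
Element totals:
  C: 4
  H: 7
  N: 1
  O: 3
  S: 1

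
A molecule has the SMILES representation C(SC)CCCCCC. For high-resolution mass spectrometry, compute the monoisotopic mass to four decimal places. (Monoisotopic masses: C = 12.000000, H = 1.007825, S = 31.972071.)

146.1129

Atom tally by fragment:
  CH3SCH2 → C:2 H:5 S:1
  CH2 → C:1 H:2
  CH2 → C:1 H:2
  CH2 → C:1 H:2
  CH2 → C:1 H:2
  CH2 → C:1 H:2
  CH3 → C:1 H:3
Element totals:
  C: 8
  H: 18
  S: 1
Molecular formula: C8H18S.
  M = 8(12.0) + 18(1.007825) + 31.972071
    = 96.000000 + 18.140850 + 31.972071 = 146.112921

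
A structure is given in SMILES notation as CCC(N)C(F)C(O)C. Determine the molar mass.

Atom tally by fragment:
  CH3 → C:1 H:3
  CH2 → C:1 H:2
  CH(NH2) → C:1 H:3 N:1
  CH(F) → C:1 H:1 F:1
  CH(OH) → C:1 H:2 O:1
  CH3 → C:1 H:3
Element totals:
  C: 6
  H: 14
  F: 1
  N: 1
  O: 1
Molecular formula: C6H14FNO.
  M = 6(12.011) + 14(1.008) + 18.998 + 14.007 + 15.999
    = 72.066 + 14.112 + 18.998 + 14.007 + 15.999 = 135.182

135.18 g/mol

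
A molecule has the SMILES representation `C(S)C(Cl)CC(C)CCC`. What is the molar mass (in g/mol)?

180.73 g/mol

Atom tally by fragment:
  HSCH2 → C:1 H:3 S:1
  CH(Cl) → C:1 H:1 Cl:1
  CH2 → C:1 H:2
  CH(CH3) → C:2 H:4
  CH2 → C:1 H:2
  CH2 → C:1 H:2
  CH3 → C:1 H:3
Element totals:
  C: 8
  H: 17
  Cl: 1
  S: 1
Molecular formula: C8H17ClS.
  M = 8(12.011) + 17(1.008) + 35.45 + 32.06
    = 96.088 + 17.136 + 35.450 + 32.060 = 180.734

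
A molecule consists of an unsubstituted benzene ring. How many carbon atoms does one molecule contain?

6

Atom tally by fragment:
  benzene ring core → C:6 H:6
Element totals:
  C: 6
  H: 6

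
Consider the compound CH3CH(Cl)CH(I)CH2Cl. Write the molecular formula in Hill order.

C4H7Cl2I

Element totals:
  C: 4
  H: 7
  Cl: 2
  I: 1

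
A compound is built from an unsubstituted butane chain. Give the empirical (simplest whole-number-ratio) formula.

C2H5

Atom tally by fragment:
  CH3 → C:1 H:3
  CH2 → C:1 H:2
  CH2 → C:1 H:2
  CH3 → C:1 H:3
Element totals:
  C: 4
  H: 10
Molecular formula: C4H10.
gcd of subscripts = 2; dividing each by 2:
  C: 4/2 = 2
  H: 10/2 = 5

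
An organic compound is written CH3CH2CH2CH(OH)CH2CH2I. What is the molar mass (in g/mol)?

Element totals:
  C: 6
  H: 13
  I: 1
  O: 1
Molecular formula: C6H13IO.
  M = 6(12.011) + 13(1.008) + 126.904 + 15.999
    = 72.066 + 13.104 + 126.904 + 15.999 = 228.073

228.07 g/mol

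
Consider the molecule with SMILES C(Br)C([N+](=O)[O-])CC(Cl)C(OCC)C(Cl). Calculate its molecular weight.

323.01 g/mol

Atom tally by fragment:
  BrCH2 → C:1 H:2 Br:1
  CH(NO2) → C:1 H:1 N:1 O:2
  CH2 → C:1 H:2
  CH(Cl) → C:1 H:1 Cl:1
  CH(OC2H5) → C:3 H:6 O:1
  CH2Cl → C:1 H:2 Cl:1
Element totals:
  C: 8
  H: 14
  Br: 1
  Cl: 2
  N: 1
  O: 3
Molecular formula: C8H14BrCl2NO3.
  M = 8(12.011) + 14(1.008) + 79.904 + 2(35.45) + 14.007 + 3(15.999)
    = 96.088 + 14.112 + 79.904 + 70.900 + 14.007 + 47.997 = 323.008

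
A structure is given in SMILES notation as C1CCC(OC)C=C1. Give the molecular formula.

C7H12O

Atom tally by fragment:
  cyclohexene ring core → C:6 H:10
  (− 1 ring H displaced by substituents)
  + OCH3 → C:1 H:3 O:1
Element totals:
  C: 7
  H: 12
  O: 1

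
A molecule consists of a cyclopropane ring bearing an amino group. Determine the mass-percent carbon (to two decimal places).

Atom tally by fragment:
  cyclopropane ring core → C:3 H:6
  (− 1 ring H displaced by substituents)
  + NH2 → N:1 H:2
Element totals:
  C: 3
  H: 7
  N: 1
Molecular formula: C3H7N.
Molar mass = 57.096 g/mol.
Mass from C: 3 × 12.011 = 36.033 g/mol.
%C = 36.033 / 57.096 × 100 = 63.11%.

63.11%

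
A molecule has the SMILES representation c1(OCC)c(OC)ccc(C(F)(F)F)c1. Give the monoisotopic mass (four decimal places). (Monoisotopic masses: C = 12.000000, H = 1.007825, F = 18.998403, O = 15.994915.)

Atom tally by fragment:
  benzene ring core → C:6 H:6
  (− 3 ring H displaced by substituents)
  + OC2H5 → C:2 H:5 O:1
  + OCH3 → C:1 H:3 O:1
  + CF3 → C:1 F:3
Element totals:
  C: 10
  H: 11
  F: 3
  O: 2
Molecular formula: C10H11F3O2.
  M = 10(12.0) + 11(1.007825) + 3(18.998403) + 2(15.994915)
    = 120.000000 + 11.086075 + 56.995209 + 31.989830 = 220.071114

220.0711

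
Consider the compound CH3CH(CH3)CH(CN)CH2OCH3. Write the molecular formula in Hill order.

C7H13NO

Atom tally by fragment:
  CH3 → C:1 H:3
  CH(CH3) → C:2 H:4
  CH(CN) → C:2 H:1 N:1
  CH2OCH3 → C:2 H:5 O:1
Element totals:
  C: 7
  H: 13
  N: 1
  O: 1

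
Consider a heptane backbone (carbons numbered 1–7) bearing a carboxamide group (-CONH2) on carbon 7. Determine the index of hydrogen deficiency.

Atom tally by fragment:
  CH3 → C:1 H:3
  CH2 → C:1 H:2
  CH2 → C:1 H:2
  CH2 → C:1 H:2
  CH2 → C:1 H:2
  CH2 → C:1 H:2
  CH2CONH2 → C:2 H:4 O:1 N:1
Element totals:
  C: 8
  H: 17
  N: 1
  O: 1
Molecular formula: C8H17NO.
DoU = (2C + 2 + N − H − X) / 2 = (2·8 + 2 + 1 − 17 − 0) / 2 = 1.

1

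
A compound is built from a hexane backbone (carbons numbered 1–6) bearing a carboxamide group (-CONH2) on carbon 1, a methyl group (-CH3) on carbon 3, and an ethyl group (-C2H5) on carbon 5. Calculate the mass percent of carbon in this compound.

70.12%

Atom tally by fragment:
  H2NOCCH2 → C:2 H:4 O:1 N:1
  CH2 → C:1 H:2
  CH(CH3) → C:2 H:4
  CH2 → C:1 H:2
  CH(C2H5) → C:3 H:6
  CH3 → C:1 H:3
Element totals:
  C: 10
  H: 21
  N: 1
  O: 1
Molecular formula: C10H21NO.
Molar mass = 171.284 g/mol.
Mass from C: 10 × 12.011 = 120.110 g/mol.
%C = 120.110 / 171.284 × 100 = 70.12%.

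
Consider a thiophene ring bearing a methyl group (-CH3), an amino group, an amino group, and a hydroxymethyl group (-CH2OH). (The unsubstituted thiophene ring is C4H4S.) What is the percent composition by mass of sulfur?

20.26%

Atom tally by fragment:
  thiophene ring core → C:4 H:4 S:1
  (− 4 ring H displaced by substituents)
  + CH3 → C:1 H:3
  + NH2 → N:1 H:2
  + NH2 → N:1 H:2
  + CH2OH → C:1 H:3 O:1
Element totals:
  C: 6
  H: 10
  N: 2
  O: 1
  S: 1
Molecular formula: C6H10N2OS.
Molar mass = 158.219 g/mol.
Mass from S: 1 × 32.06 = 32.060 g/mol.
%S = 32.060 / 158.219 × 100 = 20.26%.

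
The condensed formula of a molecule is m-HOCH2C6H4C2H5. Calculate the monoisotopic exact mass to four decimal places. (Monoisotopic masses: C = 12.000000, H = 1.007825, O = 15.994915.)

Element totals:
  C: 9
  H: 12
  O: 1
Molecular formula: C9H12O.
  M = 9(12.0) + 12(1.007825) + 15.994915
    = 108.000000 + 12.093900 + 15.994915 = 136.088815

136.0888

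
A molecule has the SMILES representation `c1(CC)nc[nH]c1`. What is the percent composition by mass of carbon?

62.47%

Atom tally by fragment:
  imidazole ring core → C:3 H:4 N:2
  (− 1 ring H displaced by substituents)
  + C2H5 → C:2 H:5
Element totals:
  C: 5
  H: 8
  N: 2
Molecular formula: C5H8N2.
Molar mass = 96.133 g/mol.
Mass from C: 5 × 12.011 = 60.055 g/mol.
%C = 60.055 / 96.133 × 100 = 62.47%.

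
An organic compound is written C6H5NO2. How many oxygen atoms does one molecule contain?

2

Atom tally by fragment:
  benzene ring core → C:6 H:6
  (− 1 ring H displaced by substituents)
  + NO2 → N:1 O:2
Element totals:
  C: 6
  H: 5
  N: 1
  O: 2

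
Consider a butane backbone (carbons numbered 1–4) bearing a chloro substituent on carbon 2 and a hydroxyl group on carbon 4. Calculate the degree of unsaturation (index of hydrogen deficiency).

Atom tally by fragment:
  CH3 → C:1 H:3
  CH(Cl) → C:1 H:1 Cl:1
  CH2 → C:1 H:2
  CH2OH → C:1 H:3 O:1
Element totals:
  C: 4
  H: 9
  Cl: 1
  O: 1
Molecular formula: C4H9ClO.
DoU = (2C + 2 + N − H − X) / 2 = (2·4 + 2 + 0 − 9 − 1) / 2 = 0.

0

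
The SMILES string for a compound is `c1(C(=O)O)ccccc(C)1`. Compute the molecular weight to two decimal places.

136.15 g/mol

Atom tally by fragment:
  benzene ring core → C:6 H:6
  (− 2 ring H displaced by substituents)
  + COOH → C:1 H:1 O:2
  + CH3 → C:1 H:3
Element totals:
  C: 8
  H: 8
  O: 2
Molecular formula: C8H8O2.
  M = 8(12.011) + 8(1.008) + 2(15.999)
    = 96.088 + 8.064 + 31.998 = 136.150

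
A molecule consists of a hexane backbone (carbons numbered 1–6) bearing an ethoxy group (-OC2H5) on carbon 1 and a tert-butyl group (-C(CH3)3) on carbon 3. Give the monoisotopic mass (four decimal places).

Atom tally by fragment:
  C2H5OCH2 → C:3 H:7 O:1
  CH2 → C:1 H:2
  CH(C(CH3)3) → C:5 H:10
  CH2 → C:1 H:2
  CH2 → C:1 H:2
  CH3 → C:1 H:3
Element totals:
  C: 12
  H: 26
  O: 1
Molecular formula: C12H26O.
  M = 12(12.0) + 26(1.007825) + 15.994915
    = 144.000000 + 26.203450 + 15.994915 = 186.198365

186.1984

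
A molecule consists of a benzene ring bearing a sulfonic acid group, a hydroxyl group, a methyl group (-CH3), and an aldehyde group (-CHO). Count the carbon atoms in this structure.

8

Atom tally by fragment:
  benzene ring core → C:6 H:6
  (− 4 ring H displaced by substituents)
  + SO3H → S:1 O:3 H:1
  + OH → O:1 H:1
  + CH3 → C:1 H:3
  + CHO → C:1 H:1 O:1
Element totals:
  C: 8
  H: 8
  O: 5
  S: 1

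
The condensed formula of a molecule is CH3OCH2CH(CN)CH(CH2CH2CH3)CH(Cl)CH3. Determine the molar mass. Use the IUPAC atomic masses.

203.71 g/mol

Atom tally by fragment:
  CH3OCH2 → C:2 H:5 O:1
  CH(CN) → C:2 H:1 N:1
  CH(CH2CH2CH3) → C:4 H:8
  CH(Cl) → C:1 H:1 Cl:1
  CH3 → C:1 H:3
Element totals:
  C: 10
  H: 18
  Cl: 1
  N: 1
  O: 1
Molecular formula: C10H18ClNO.
  M = 10(12.011) + 18(1.008) + 35.45 + 14.007 + 15.999
    = 120.110 + 18.144 + 35.450 + 14.007 + 15.999 = 203.710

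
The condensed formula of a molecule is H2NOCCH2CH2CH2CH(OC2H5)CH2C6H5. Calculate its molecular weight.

235.33 g/mol

Element totals:
  C: 14
  H: 21
  N: 1
  O: 2
Molecular formula: C14H21NO2.
  M = 14(12.011) + 21(1.008) + 14.007 + 2(15.999)
    = 168.154 + 21.168 + 14.007 + 31.998 = 235.327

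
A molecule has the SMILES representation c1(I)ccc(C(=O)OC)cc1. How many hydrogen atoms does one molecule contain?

7

Atom tally by fragment:
  benzene ring core → C:6 H:6
  (− 2 ring H displaced by substituents)
  + I → I:1
  + COOCH3 → C:2 H:3 O:2
Element totals:
  C: 8
  H: 7
  I: 1
  O: 2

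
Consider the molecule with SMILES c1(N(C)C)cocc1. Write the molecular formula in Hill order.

Atom tally by fragment:
  furan ring core → C:4 H:4 O:1
  (− 1 ring H displaced by substituents)
  + N(CH3)2 → N:1 C:2 H:6
Element totals:
  C: 6
  H: 9
  N: 1
  O: 1

C6H9NO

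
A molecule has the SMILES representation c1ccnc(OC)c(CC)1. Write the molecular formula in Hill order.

Atom tally by fragment:
  pyridine ring core → C:5 H:5 N:1
  (− 2 ring H displaced by substituents)
  + OCH3 → C:1 H:3 O:1
  + C2H5 → C:2 H:5
Element totals:
  C: 8
  H: 11
  N: 1
  O: 1

C8H11NO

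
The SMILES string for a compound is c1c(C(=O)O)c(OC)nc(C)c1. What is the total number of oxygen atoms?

3

Atom tally by fragment:
  pyridine ring core → C:5 H:5 N:1
  (− 3 ring H displaced by substituents)
  + COOH → C:1 H:1 O:2
  + OCH3 → C:1 H:3 O:1
  + CH3 → C:1 H:3
Element totals:
  C: 8
  H: 9
  N: 1
  O: 3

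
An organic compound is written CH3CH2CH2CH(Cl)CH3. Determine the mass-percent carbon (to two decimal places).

56.34%

Atom tally by fragment:
  CH3 → C:1 H:3
  CH2 → C:1 H:2
  CH2 → C:1 H:2
  CH(Cl) → C:1 H:1 Cl:1
  CH3 → C:1 H:3
Element totals:
  C: 5
  H: 11
  Cl: 1
Molecular formula: C5H11Cl.
Molar mass = 106.593 g/mol.
Mass from C: 5 × 12.011 = 60.055 g/mol.
%C = 60.055 / 106.593 × 100 = 56.34%.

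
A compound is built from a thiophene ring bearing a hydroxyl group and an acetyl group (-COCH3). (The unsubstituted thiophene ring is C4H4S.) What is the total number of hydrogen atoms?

Atom tally by fragment:
  thiophene ring core → C:4 H:4 S:1
  (− 2 ring H displaced by substituents)
  + OH → O:1 H:1
  + COCH3 → C:2 H:3 O:1
Element totals:
  C: 6
  H: 6
  O: 2
  S: 1

6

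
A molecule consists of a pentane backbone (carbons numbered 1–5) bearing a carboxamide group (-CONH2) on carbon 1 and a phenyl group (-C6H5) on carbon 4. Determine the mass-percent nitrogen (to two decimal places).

7.32%

Atom tally by fragment:
  H2NOCCH2 → C:2 H:4 O:1 N:1
  CH2 → C:1 H:2
  CH2 → C:1 H:2
  CH(C6H5) → C:7 H:6
  CH3 → C:1 H:3
Element totals:
  C: 12
  H: 17
  N: 1
  O: 1
Molecular formula: C12H17NO.
Molar mass = 191.274 g/mol.
Mass from N: 1 × 14.007 = 14.007 g/mol.
%N = 14.007 / 191.274 × 100 = 7.32%.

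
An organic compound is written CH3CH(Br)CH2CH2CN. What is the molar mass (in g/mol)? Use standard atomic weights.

Element totals:
  C: 5
  H: 8
  Br: 1
  N: 1
Molecular formula: C5H8BrN.
  M = 5(12.011) + 8(1.008) + 79.904 + 14.007
    = 60.055 + 8.064 + 79.904 + 14.007 = 162.030

162.03 g/mol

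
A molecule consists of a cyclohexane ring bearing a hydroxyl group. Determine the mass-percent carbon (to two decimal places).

71.95%

Atom tally by fragment:
  cyclohexane ring core → C:6 H:12
  (− 1 ring H displaced by substituents)
  + OH → O:1 H:1
Element totals:
  C: 6
  H: 12
  O: 1
Molecular formula: C6H12O.
Molar mass = 100.161 g/mol.
Mass from C: 6 × 12.011 = 72.066 g/mol.
%C = 72.066 / 100.161 × 100 = 71.95%.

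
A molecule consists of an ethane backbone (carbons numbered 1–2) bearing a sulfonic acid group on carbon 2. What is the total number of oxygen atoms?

3

Atom tally by fragment:
  CH3 → C:1 H:3
  CH2SO3H → C:1 H:3 S:1 O:3
Element totals:
  C: 2
  H: 6
  O: 3
  S: 1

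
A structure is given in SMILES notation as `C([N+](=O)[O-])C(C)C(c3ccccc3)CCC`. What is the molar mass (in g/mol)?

Atom tally by fragment:
  O2NCH2 → C:1 H:2 N:1 O:2
  CH(CH3) → C:2 H:4
  CH(C6H5) → C:7 H:6
  CH2 → C:1 H:2
  CH2 → C:1 H:2
  CH3 → C:1 H:3
Element totals:
  C: 13
  H: 19
  N: 1
  O: 2
Molecular formula: C13H19NO2.
  M = 13(12.011) + 19(1.008) + 14.007 + 2(15.999)
    = 156.143 + 19.152 + 14.007 + 31.998 = 221.300

221.30 g/mol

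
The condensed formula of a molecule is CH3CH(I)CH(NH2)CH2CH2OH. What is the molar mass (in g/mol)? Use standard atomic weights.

229.06 g/mol

Atom tally by fragment:
  CH3 → C:1 H:3
  CH(I) → C:1 H:1 I:1
  CH(NH2) → C:1 H:3 N:1
  CH2 → C:1 H:2
  CH2OH → C:1 H:3 O:1
Element totals:
  C: 5
  H: 12
  I: 1
  N: 1
  O: 1
Molecular formula: C5H12INO.
  M = 5(12.011) + 12(1.008) + 126.904 + 14.007 + 15.999
    = 60.055 + 12.096 + 126.904 + 14.007 + 15.999 = 229.061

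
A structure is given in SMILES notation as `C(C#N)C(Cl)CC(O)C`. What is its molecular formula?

Atom tally by fragment:
  NCCH2 → C:2 H:2 N:1
  CH(Cl) → C:1 H:1 Cl:1
  CH2 → C:1 H:2
  CH(OH) → C:1 H:2 O:1
  CH3 → C:1 H:3
Element totals:
  C: 6
  H: 10
  Cl: 1
  N: 1
  O: 1

C6H10ClNO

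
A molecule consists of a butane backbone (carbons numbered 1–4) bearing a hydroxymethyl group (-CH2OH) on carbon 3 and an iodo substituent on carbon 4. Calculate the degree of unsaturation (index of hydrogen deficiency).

Atom tally by fragment:
  CH3 → C:1 H:3
  CH2 → C:1 H:2
  CH(CH2OH) → C:2 H:4 O:1
  CH2I → C:1 H:2 I:1
Element totals:
  C: 5
  H: 11
  I: 1
  O: 1
Molecular formula: C5H11IO.
DoU = (2C + 2 + N − H − X) / 2 = (2·5 + 2 + 0 − 11 − 1) / 2 = 0.

0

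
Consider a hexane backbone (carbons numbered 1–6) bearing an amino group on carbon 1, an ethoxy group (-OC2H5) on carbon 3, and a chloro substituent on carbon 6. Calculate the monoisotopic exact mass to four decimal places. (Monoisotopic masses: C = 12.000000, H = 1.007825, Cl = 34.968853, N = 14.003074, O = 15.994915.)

Atom tally by fragment:
  H2NCH2 → C:1 H:4 N:1
  CH2 → C:1 H:2
  CH(OC2H5) → C:3 H:6 O:1
  CH2 → C:1 H:2
  CH2 → C:1 H:2
  CH2Cl → C:1 H:2 Cl:1
Element totals:
  C: 8
  H: 18
  Cl: 1
  N: 1
  O: 1
Molecular formula: C8H18ClNO.
  M = 8(12.0) + 18(1.007825) + 34.968853 + 14.003074 + 15.994915
    = 96.000000 + 18.140850 + 34.968853 + 14.003074 + 15.994915 = 179.107692

179.1077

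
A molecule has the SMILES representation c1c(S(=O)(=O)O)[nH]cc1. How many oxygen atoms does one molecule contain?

Atom tally by fragment:
  pyrrole ring core → C:4 H:5 N:1
  (− 1 ring H displaced by substituents)
  + SO3H → S:1 O:3 H:1
Element totals:
  C: 4
  H: 5
  N: 1
  O: 3
  S: 1

3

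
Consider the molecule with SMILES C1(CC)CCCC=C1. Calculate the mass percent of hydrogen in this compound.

Atom tally by fragment:
  cyclohexene ring core → C:6 H:10
  (− 1 ring H displaced by substituents)
  + C2H5 → C:2 H:5
Element totals:
  C: 8
  H: 14
Molecular formula: C8H14.
Molar mass = 110.200 g/mol.
Mass from H: 14 × 1.008 = 14.112 g/mol.
%H = 14.112 / 110.200 × 100 = 12.81%.

12.81%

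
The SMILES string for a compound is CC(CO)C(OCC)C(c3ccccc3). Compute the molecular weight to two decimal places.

Atom tally by fragment:
  CH3 → C:1 H:3
  CH(CH2OH) → C:2 H:4 O:1
  CH(OC2H5) → C:3 H:6 O:1
  CH2C6H5 → C:7 H:7
Element totals:
  C: 13
  H: 20
  O: 2
Molecular formula: C13H20O2.
  M = 13(12.011) + 20(1.008) + 2(15.999)
    = 156.143 + 20.160 + 31.998 = 208.301

208.30 g/mol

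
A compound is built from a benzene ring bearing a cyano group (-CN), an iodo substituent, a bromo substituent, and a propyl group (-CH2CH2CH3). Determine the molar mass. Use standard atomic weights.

Atom tally by fragment:
  benzene ring core → C:6 H:6
  (− 4 ring H displaced by substituents)
  + CN → C:1 N:1
  + I → I:1
  + Br → Br:1
  + CH2CH2CH3 → C:3 H:7
Element totals:
  C: 10
  H: 9
  Br: 1
  I: 1
  N: 1
Molecular formula: C10H9BrIN.
  M = 10(12.011) + 9(1.008) + 79.904 + 126.904 + 14.007
    = 120.110 + 9.072 + 79.904 + 126.904 + 14.007 = 349.997

350.00 g/mol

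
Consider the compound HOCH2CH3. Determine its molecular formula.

C2H6O

Atom tally by fragment:
  HOCH2 → C:1 H:3 O:1
  CH3 → C:1 H:3
Element totals:
  C: 2
  H: 6
  O: 1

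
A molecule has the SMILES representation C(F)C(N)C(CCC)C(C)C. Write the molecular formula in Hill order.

Atom tally by fragment:
  FCH2 → C:1 H:2 F:1
  CH(NH2) → C:1 H:3 N:1
  CH(CH2CH2CH3) → C:4 H:8
  CH(CH3) → C:2 H:4
  CH3 → C:1 H:3
Element totals:
  C: 9
  H: 20
  F: 1
  N: 1

C9H20FN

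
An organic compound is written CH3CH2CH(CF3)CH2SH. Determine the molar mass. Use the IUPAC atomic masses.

Atom tally by fragment:
  CH3 → C:1 H:3
  CH2 → C:1 H:2
  CH(CF3) → C:2 H:1 F:3
  CH2SH → C:1 H:3 S:1
Element totals:
  C: 5
  H: 9
  F: 3
  S: 1
Molecular formula: C5H9F3S.
  M = 5(12.011) + 9(1.008) + 3(18.998) + 32.06
    = 60.055 + 9.072 + 56.994 + 32.060 = 158.181

158.18 g/mol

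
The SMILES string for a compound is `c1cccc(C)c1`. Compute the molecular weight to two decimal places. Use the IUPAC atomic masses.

92.14 g/mol

Atom tally by fragment:
  benzene ring core → C:6 H:6
  (− 1 ring H displaced by substituents)
  + CH3 → C:1 H:3
Element totals:
  C: 7
  H: 8
Molecular formula: C7H8.
  M = 7(12.011) + 8(1.008)
    = 84.077 + 8.064 = 92.141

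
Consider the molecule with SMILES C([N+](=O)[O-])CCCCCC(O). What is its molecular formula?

C7H15NO3

Atom tally by fragment:
  O2NCH2 → C:1 H:2 N:1 O:2
  CH2 → C:1 H:2
  CH2 → C:1 H:2
  CH2 → C:1 H:2
  CH2 → C:1 H:2
  CH2 → C:1 H:2
  CH2OH → C:1 H:3 O:1
Element totals:
  C: 7
  H: 15
  N: 1
  O: 3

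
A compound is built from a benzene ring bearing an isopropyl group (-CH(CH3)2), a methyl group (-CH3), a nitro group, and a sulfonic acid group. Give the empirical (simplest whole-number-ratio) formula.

C10H13NO5S

Atom tally by fragment:
  benzene ring core → C:6 H:6
  (− 4 ring H displaced by substituents)
  + CH(CH3)2 → C:3 H:7
  + CH3 → C:1 H:3
  + NO2 → N:1 O:2
  + SO3H → S:1 O:3 H:1
Element totals:
  C: 10
  H: 13
  N: 1
  O: 5
  S: 1
Molecular formula: C10H13NO5S.
gcd of subscripts (10, 13, 1, 5, 1) = 1, so the empirical formula equals the molecular formula.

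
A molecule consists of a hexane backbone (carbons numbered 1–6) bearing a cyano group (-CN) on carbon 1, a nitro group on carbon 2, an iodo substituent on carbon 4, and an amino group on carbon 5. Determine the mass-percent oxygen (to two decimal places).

10.77%

Atom tally by fragment:
  NCCH2 → C:2 H:2 N:1
  CH(NO2) → C:1 H:1 N:1 O:2
  CH2 → C:1 H:2
  CH(I) → C:1 H:1 I:1
  CH(NH2) → C:1 H:3 N:1
  CH3 → C:1 H:3
Element totals:
  C: 7
  H: 12
  I: 1
  N: 3
  O: 2
Molecular formula: C7H12IN3O2.
Molar mass = 297.096 g/mol.
Mass from O: 2 × 15.999 = 31.998 g/mol.
%O = 31.998 / 297.096 × 100 = 10.77%.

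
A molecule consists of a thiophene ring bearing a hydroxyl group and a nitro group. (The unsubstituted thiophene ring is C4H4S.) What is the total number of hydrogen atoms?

3

Atom tally by fragment:
  thiophene ring core → C:4 H:4 S:1
  (− 2 ring H displaced by substituents)
  + OH → O:1 H:1
  + NO2 → N:1 O:2
Element totals:
  C: 4
  H: 3
  N: 1
  O: 3
  S: 1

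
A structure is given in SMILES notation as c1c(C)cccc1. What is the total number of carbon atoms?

Atom tally by fragment:
  benzene ring core → C:6 H:6
  (− 1 ring H displaced by substituents)
  + CH3 → C:1 H:3
Element totals:
  C: 7
  H: 8

7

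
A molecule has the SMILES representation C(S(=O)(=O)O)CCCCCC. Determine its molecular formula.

C7H16O3S

Atom tally by fragment:
  HO3SCH2 → C:1 H:3 S:1 O:3
  CH2 → C:1 H:2
  CH2 → C:1 H:2
  CH2 → C:1 H:2
  CH2 → C:1 H:2
  CH2 → C:1 H:2
  CH3 → C:1 H:3
Element totals:
  C: 7
  H: 16
  O: 3
  S: 1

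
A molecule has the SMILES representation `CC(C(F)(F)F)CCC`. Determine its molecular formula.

C6H11F3

Atom tally by fragment:
  CH3 → C:1 H:3
  CH(CF3) → C:2 H:1 F:3
  CH2 → C:1 H:2
  CH2 → C:1 H:2
  CH3 → C:1 H:3
Element totals:
  C: 6
  H: 11
  F: 3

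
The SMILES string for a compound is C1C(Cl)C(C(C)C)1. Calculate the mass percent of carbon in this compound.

Atom tally by fragment:
  cyclopropane ring core → C:3 H:6
  (− 2 ring H displaced by substituents)
  + Cl → Cl:1
  + CH(CH3)2 → C:3 H:7
Element totals:
  C: 6
  H: 11
  Cl: 1
Molecular formula: C6H11Cl.
Molar mass = 118.604 g/mol.
Mass from C: 6 × 12.011 = 72.066 g/mol.
%C = 72.066 / 118.604 × 100 = 60.76%.

60.76%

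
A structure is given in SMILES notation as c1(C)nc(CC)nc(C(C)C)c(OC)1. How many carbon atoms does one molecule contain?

11

Atom tally by fragment:
  pyrimidine ring core → C:4 H:4 N:2
  (− 4 ring H displaced by substituents)
  + CH3 → C:1 H:3
  + C2H5 → C:2 H:5
  + CH(CH3)2 → C:3 H:7
  + OCH3 → C:1 H:3 O:1
Element totals:
  C: 11
  H: 18
  N: 2
  O: 1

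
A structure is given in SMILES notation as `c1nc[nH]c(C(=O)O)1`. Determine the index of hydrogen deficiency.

Atom tally by fragment:
  imidazole ring core → C:3 H:4 N:2
  (− 1 ring H displaced by substituents)
  + COOH → C:1 H:1 O:2
Element totals:
  C: 4
  H: 4
  N: 2
  O: 2
Molecular formula: C4H4N2O2.
DoU = (2C + 2 + N − H − X) / 2 = (2·4 + 2 + 2 − 4 − 0) / 2 = 4.

4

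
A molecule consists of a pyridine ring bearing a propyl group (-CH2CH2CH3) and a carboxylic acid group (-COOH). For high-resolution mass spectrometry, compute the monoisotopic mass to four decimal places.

Atom tally by fragment:
  pyridine ring core → C:5 H:5 N:1
  (− 2 ring H displaced by substituents)
  + CH2CH2CH3 → C:3 H:7
  + COOH → C:1 H:1 O:2
Element totals:
  C: 9
  H: 11
  N: 1
  O: 2
Molecular formula: C9H11NO2.
  M = 9(12.0) + 11(1.007825) + 14.003074 + 2(15.994915)
    = 108.000000 + 11.086075 + 14.003074 + 31.989830 = 165.078979

165.0790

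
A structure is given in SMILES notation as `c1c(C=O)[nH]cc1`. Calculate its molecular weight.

95.10 g/mol

Atom tally by fragment:
  pyrrole ring core → C:4 H:5 N:1
  (− 1 ring H displaced by substituents)
  + CHO → C:1 H:1 O:1
Element totals:
  C: 5
  H: 5
  N: 1
  O: 1
Molecular formula: C5H5NO.
  M = 5(12.011) + 5(1.008) + 14.007 + 15.999
    = 60.055 + 5.040 + 14.007 + 15.999 = 95.101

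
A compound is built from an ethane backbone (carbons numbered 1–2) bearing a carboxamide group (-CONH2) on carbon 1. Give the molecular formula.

C3H7NO

Atom tally by fragment:
  H2NOCCH2 → C:2 H:4 O:1 N:1
  CH3 → C:1 H:3
Element totals:
  C: 3
  H: 7
  N: 1
  O: 1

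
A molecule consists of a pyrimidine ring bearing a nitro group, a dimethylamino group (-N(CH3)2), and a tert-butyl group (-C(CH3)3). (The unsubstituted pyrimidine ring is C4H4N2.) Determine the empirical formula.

C5H8N2O

Atom tally by fragment:
  pyrimidine ring core → C:4 H:4 N:2
  (− 3 ring H displaced by substituents)
  + NO2 → N:1 O:2
  + N(CH3)2 → N:1 C:2 H:6
  + C(CH3)3 → C:4 H:9
Element totals:
  C: 10
  H: 16
  N: 4
  O: 2
Molecular formula: C10H16N4O2.
gcd of subscripts = 2; dividing each by 2:
  C: 10/2 = 5
  H: 16/2 = 8
  N: 4/2 = 2
  O: 2/2 = 1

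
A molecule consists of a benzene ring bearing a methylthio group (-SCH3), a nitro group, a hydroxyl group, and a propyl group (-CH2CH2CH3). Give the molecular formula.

Atom tally by fragment:
  benzene ring core → C:6 H:6
  (− 4 ring H displaced by substituents)
  + SCH3 → C:1 H:3 S:1
  + NO2 → N:1 O:2
  + OH → O:1 H:1
  + CH2CH2CH3 → C:3 H:7
Element totals:
  C: 10
  H: 13
  N: 1
  O: 3
  S: 1

C10H13NO3S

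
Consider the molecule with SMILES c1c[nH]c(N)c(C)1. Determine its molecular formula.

C5H8N2

Atom tally by fragment:
  pyrrole ring core → C:4 H:5 N:1
  (− 2 ring H displaced by substituents)
  + NH2 → N:1 H:2
  + CH3 → C:1 H:3
Element totals:
  C: 5
  H: 8
  N: 2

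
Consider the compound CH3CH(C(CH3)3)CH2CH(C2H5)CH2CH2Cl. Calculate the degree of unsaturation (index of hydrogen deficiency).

Atom tally by fragment:
  CH3 → C:1 H:3
  CH(C(CH3)3) → C:5 H:10
  CH2 → C:1 H:2
  CH(C2H5) → C:3 H:6
  CH2 → C:1 H:2
  CH2Cl → C:1 H:2 Cl:1
Element totals:
  C: 12
  H: 25
  Cl: 1
Molecular formula: C12H25Cl.
DoU = (2C + 2 + N − H − X) / 2 = (2·12 + 2 + 0 − 25 − 1) / 2 = 0.

0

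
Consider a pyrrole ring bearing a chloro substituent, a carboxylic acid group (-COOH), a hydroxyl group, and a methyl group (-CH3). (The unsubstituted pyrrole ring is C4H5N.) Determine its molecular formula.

C6H6ClNO3

Atom tally by fragment:
  pyrrole ring core → C:4 H:5 N:1
  (− 4 ring H displaced by substituents)
  + Cl → Cl:1
  + COOH → C:1 H:1 O:2
  + OH → O:1 H:1
  + CH3 → C:1 H:3
Element totals:
  C: 6
  H: 6
  Cl: 1
  N: 1
  O: 3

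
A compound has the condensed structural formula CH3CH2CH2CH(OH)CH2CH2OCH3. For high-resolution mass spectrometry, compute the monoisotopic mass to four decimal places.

132.1150

Atom tally by fragment:
  CH3 → C:1 H:3
  CH2 → C:1 H:2
  CH2 → C:1 H:2
  CH(OH) → C:1 H:2 O:1
  CH2 → C:1 H:2
  CH2OCH3 → C:2 H:5 O:1
Element totals:
  C: 7
  H: 16
  O: 2
Molecular formula: C7H16O2.
  M = 7(12.0) + 16(1.007825) + 2(15.994915)
    = 84.000000 + 16.125200 + 31.989830 = 132.115030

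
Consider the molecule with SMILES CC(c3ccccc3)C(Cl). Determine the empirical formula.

C9H11Cl

Atom tally by fragment:
  CH3 → C:1 H:3
  CH(C6H5) → C:7 H:6
  CH2Cl → C:1 H:2 Cl:1
Element totals:
  C: 9
  H: 11
  Cl: 1
Molecular formula: C9H11Cl.
gcd of subscripts (9, 1, 11) = 1, so the empirical formula equals the molecular formula.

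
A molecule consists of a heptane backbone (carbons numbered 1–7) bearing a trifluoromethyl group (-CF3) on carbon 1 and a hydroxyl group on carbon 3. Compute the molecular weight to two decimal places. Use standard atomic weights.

Atom tally by fragment:
  F3CCH2 → C:2 H:2 F:3
  CH2 → C:1 H:2
  CH(OH) → C:1 H:2 O:1
  CH2 → C:1 H:2
  CH2 → C:1 H:2
  CH2 → C:1 H:2
  CH3 → C:1 H:3
Element totals:
  C: 8
  H: 15
  F: 3
  O: 1
Molecular formula: C8H15F3O.
  M = 8(12.011) + 15(1.008) + 3(18.998) + 15.999
    = 96.088 + 15.120 + 56.994 + 15.999 = 184.201

184.20 g/mol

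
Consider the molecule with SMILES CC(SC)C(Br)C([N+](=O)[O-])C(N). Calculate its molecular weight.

257.15 g/mol

Atom tally by fragment:
  CH3 → C:1 H:3
  CH(SCH3) → C:2 H:4 S:1
  CH(Br) → C:1 H:1 Br:1
  CH(NO2) → C:1 H:1 N:1 O:2
  CH2NH2 → C:1 H:4 N:1
Element totals:
  C: 6
  H: 13
  Br: 1
  N: 2
  O: 2
  S: 1
Molecular formula: C6H13BrN2O2S.
  M = 6(12.011) + 13(1.008) + 79.904 + 2(14.007) + 2(15.999) + 32.06
    = 72.066 + 13.104 + 79.904 + 28.014 + 31.998 + 32.060 = 257.146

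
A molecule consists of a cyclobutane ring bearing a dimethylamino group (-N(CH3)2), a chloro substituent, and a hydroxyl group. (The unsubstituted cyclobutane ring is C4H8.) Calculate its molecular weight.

Atom tally by fragment:
  cyclobutane ring core → C:4 H:8
  (− 3 ring H displaced by substituents)
  + N(CH3)2 → N:1 C:2 H:6
  + Cl → Cl:1
  + OH → O:1 H:1
Element totals:
  C: 6
  H: 12
  Cl: 1
  N: 1
  O: 1
Molecular formula: C6H12ClNO.
  M = 6(12.011) + 12(1.008) + 35.45 + 14.007 + 15.999
    = 72.066 + 12.096 + 35.450 + 14.007 + 15.999 = 149.618

149.62 g/mol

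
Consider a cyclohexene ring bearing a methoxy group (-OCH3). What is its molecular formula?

C7H12O

Atom tally by fragment:
  cyclohexene ring core → C:6 H:10
  (− 1 ring H displaced by substituents)
  + OCH3 → C:1 H:3 O:1
Element totals:
  C: 7
  H: 12
  O: 1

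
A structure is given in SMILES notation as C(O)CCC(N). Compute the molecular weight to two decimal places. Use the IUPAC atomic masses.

89.14 g/mol

Atom tally by fragment:
  HOCH2 → C:1 H:3 O:1
  CH2 → C:1 H:2
  CH2 → C:1 H:2
  CH2NH2 → C:1 H:4 N:1
Element totals:
  C: 4
  H: 11
  N: 1
  O: 1
Molecular formula: C4H11NO.
  M = 4(12.011) + 11(1.008) + 14.007 + 15.999
    = 48.044 + 11.088 + 14.007 + 15.999 = 89.138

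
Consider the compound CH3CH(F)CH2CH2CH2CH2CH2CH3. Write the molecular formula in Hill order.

C8H17F

Atom tally by fragment:
  CH3 → C:1 H:3
  CH(F) → C:1 H:1 F:1
  CH2 → C:1 H:2
  CH2 → C:1 H:2
  CH2 → C:1 H:2
  CH2 → C:1 H:2
  CH2 → C:1 H:2
  CH3 → C:1 H:3
Element totals:
  C: 8
  H: 17
  F: 1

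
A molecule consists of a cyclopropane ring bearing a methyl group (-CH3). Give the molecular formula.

C4H8

Atom tally by fragment:
  cyclopropane ring core → C:3 H:6
  (− 1 ring H displaced by substituents)
  + CH3 → C:1 H:3
Element totals:
  C: 4
  H: 8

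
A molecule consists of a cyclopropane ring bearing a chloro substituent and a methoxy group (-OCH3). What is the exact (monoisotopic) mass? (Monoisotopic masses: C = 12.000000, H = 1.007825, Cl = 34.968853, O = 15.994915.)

106.0185

Atom tally by fragment:
  cyclopropane ring core → C:3 H:6
  (− 2 ring H displaced by substituents)
  + Cl → Cl:1
  + OCH3 → C:1 H:3 O:1
Element totals:
  C: 4
  H: 7
  Cl: 1
  O: 1
Molecular formula: C4H7ClO.
  M = 4(12.0) + 7(1.007825) + 34.968853 + 15.994915
    = 48.000000 + 7.054775 + 34.968853 + 15.994915 = 106.018543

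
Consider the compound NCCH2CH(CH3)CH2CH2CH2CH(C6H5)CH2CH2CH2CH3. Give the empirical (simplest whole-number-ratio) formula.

Element totals:
  C: 18
  H: 27
  N: 1
Molecular formula: C18H27N.
gcd of subscripts (18, 27, 1) = 1, so the empirical formula equals the molecular formula.

C18H27N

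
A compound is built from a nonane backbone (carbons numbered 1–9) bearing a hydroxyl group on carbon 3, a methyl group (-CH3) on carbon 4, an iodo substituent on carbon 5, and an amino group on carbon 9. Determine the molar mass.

299.20 g/mol

Atom tally by fragment:
  CH3 → C:1 H:3
  CH2 → C:1 H:2
  CH(OH) → C:1 H:2 O:1
  CH(CH3) → C:2 H:4
  CH(I) → C:1 H:1 I:1
  CH2 → C:1 H:2
  CH2 → C:1 H:2
  CH2 → C:1 H:2
  CH2NH2 → C:1 H:4 N:1
Element totals:
  C: 10
  H: 22
  I: 1
  N: 1
  O: 1
Molecular formula: C10H22INO.
  M = 10(12.011) + 22(1.008) + 126.904 + 14.007 + 15.999
    = 120.110 + 22.176 + 126.904 + 14.007 + 15.999 = 299.196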